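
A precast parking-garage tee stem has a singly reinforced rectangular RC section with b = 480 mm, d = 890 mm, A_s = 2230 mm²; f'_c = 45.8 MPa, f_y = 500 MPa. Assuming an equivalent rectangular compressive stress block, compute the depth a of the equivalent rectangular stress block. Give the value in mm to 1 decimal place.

a ≈ 59.7 mm

T = A_s f_y = 2230 × 500 = 1115000 N = 1115 kN.
Setting C = 0.85 f'_c a b equal to T: a = 1115000/(0.85 × 45.8 × 480) = 59.7 mm.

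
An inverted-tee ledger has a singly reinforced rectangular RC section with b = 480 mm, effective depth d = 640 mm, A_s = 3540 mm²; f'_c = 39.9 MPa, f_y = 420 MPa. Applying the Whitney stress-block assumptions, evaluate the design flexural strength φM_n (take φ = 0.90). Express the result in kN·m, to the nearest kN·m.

φM_n ≈ 795 kN·m

T = A_s f_y = 3540 × 420 = 1486800 N = 1486.8 kN.
From C = T: a = T/(0.85 f'_c b) = 1486800/(0.85 × 39.9 × 480) = 91.33 mm.
M_n = T(d − a/2) = 1486.8 kN × (640 − 45.665) mm = 883.66 kN·m.
φM_n = 0.90 × 883.66 = 795.29 kN·m.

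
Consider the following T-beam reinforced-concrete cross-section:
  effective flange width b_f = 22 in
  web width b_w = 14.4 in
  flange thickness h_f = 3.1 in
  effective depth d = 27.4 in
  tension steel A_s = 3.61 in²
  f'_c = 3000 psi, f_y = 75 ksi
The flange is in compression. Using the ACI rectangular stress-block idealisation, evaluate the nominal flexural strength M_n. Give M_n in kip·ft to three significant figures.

Tension: T = A_s f_y = 3.61 × 75 = 270.75 kips.
Try a within the flange: a = T/(0.85 f'_c b_f) = 270.75/(0.85 × 3 × 22) = 4.826 in.
a = 4.826 > h_f = 3.1 in: the block extends into the web. Split into flange-overhang and web parts.
C_f = 0.85 f'_c (b_f − b_w) h_f = 0.85 × 3 × (22 − 14.4) × 3.1 = 60.1 kips.
Remaining web compression depth: a_w = (T − C_f)/(0.85 f'_c b_w) = (270.75 − 60.1)/(0.85 × 3 × 14.4) = 5.737 in.
M_n = C_f(d − h_f/2) + (T − C_f)(d − a_w/2) = 60.1 × (27.4 − 1.55) + 210.65 × (27.4 − 2.8685) = 1553.6 + 5167.6 = 6721.2 kip·in.
M_n = 6721.2/12 = 560.10 kip·ft.

M_n ≈ 560 kip·ft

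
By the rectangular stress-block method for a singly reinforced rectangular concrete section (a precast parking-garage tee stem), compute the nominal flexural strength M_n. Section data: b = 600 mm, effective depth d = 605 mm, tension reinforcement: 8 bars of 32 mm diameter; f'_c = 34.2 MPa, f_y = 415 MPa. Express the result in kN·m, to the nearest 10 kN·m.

M_n ≈ 1410 kN·m

A_s = 8 × 804 = 6432 mm².
T = A_s f_y = 6432 × 415 = 2669280 N = 2669.28 kN.
From C = T: a = T/(0.85 f'_c b) = 2669280/(0.85 × 34.2 × 600) = 153.04 mm.
M_n = T(d − a/2) = 2669.28 kN × (605 − 76.52) mm = 1410.66 kN·m.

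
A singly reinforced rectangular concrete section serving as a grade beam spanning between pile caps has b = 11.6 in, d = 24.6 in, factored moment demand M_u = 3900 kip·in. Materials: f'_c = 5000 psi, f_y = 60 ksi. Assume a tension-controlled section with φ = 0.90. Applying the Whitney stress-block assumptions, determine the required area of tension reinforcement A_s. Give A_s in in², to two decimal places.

A_s ≈ 3.19 in²

M_n = M_u/φ = 3900/0.90 = 4333.33 kip·in.
From M_n = 0.85 f'_c a b (d − a/2):
a = d − √(d² − 2M_n/(0.85 f'_c b)) = 24.6 − √(24.6² − 2 × 4333.33/(0.85 × 5 × 11.6)) = 3.879 in.
A_s = 0.85 f'_c a b / f_y = 0.85 × 5 × 3.879 × 11.6 / 60 = 3.187 in².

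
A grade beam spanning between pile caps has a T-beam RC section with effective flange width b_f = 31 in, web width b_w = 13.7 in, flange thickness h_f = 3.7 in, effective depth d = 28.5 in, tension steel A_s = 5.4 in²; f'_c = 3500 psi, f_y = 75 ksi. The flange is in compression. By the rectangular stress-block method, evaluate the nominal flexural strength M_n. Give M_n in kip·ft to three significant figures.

M_n ≈ 885 kip·ft

Tension: T = A_s f_y = 5.4 × 75 = 405 kips.
Try a within the flange: a = T/(0.85 f'_c b_f) = 405/(0.85 × 3.5 × 31) = 4.391 in.
a = 4.391 > h_f = 3.7 in: the block extends into the web. Split into flange-overhang and web parts.
C_f = 0.85 f'_c (b_f − b_w) h_f = 0.85 × 3.5 × (31 − 13.7) × 3.7 = 190.4 kips.
Remaining web compression depth: a_w = (T − C_f)/(0.85 f'_c b_w) = (405 − 190.4)/(0.85 × 3.5 × 13.7) = 5.265 in.
M_n = C_f(d − h_f/2) + (T − C_f)(d − a_w/2) = 190.4 × (28.5 − 1.85) + 214.6 × (28.5 − 2.6325) = 5074.2 + 5551.2 = 10625.4 kip·in.
M_n = 10625.4/12 = 885.45 kip·ft.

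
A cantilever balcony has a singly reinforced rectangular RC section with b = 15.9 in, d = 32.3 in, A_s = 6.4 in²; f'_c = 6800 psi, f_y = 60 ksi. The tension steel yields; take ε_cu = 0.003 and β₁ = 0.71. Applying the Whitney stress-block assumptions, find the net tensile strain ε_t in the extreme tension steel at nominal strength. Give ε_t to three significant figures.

ε_t ≈ 0.0135

a = A_s f_y/(0.85 f'_c b) = 4.178 in.
β₁ = 0.71, so c = a/β₁ = 4.178/0.71 = 5.885 in.
From the linear strain diagram with ε_cu = 0.003: ε_t = 0.003 (d − c)/c = 0.003 × (32.3 − 5.885)/5.885 = 0.0135.
Since ε_t ≥ 0.005, the section is tension-controlled.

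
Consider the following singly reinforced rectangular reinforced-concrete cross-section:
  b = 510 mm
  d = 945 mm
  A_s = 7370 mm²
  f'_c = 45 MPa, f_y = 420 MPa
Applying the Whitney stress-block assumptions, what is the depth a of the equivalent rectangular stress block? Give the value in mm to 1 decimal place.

a ≈ 158.7 mm

T = A_s f_y = 7370 × 420 = 3095400 N = 3095.4 kN.
Setting C = 0.85 f'_c a b equal to T: a = 3095400/(0.85 × 45 × 510) = 158.7 mm.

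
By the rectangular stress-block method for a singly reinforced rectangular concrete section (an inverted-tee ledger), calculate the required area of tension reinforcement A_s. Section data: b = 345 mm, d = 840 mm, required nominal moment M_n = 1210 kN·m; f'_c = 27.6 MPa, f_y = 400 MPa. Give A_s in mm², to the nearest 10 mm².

A_s ≈ 4090 mm²

With M_n = 0.85 f'_c a b (d − a/2), solve the quadratic for a:
a = d − √(d² − 2M_n/(0.85 f'_c b)) = 840 − √(840² − 2 × 1210×10⁶/(0.85 × 27.6 × 345)) = 202.35 mm.
A_s = 0.85 f'_c a b / f_y = 0.85 × 27.6 × 202.35 × 345 / 400 = 4094.4 mm².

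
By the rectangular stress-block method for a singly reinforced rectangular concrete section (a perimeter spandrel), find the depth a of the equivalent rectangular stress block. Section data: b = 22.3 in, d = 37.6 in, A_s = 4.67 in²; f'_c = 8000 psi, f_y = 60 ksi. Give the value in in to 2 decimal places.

T = A_s f_y = 4.67 × 60 = 280.2 kips.
a = T/(0.85 f'_c b) = 280.2/(0.85 × 8 × 22.3) = 1.85 in.

a ≈ 1.85 in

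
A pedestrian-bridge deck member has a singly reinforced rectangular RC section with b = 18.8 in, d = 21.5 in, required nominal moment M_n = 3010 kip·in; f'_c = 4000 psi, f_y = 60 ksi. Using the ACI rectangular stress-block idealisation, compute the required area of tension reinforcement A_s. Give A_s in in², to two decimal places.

A_s ≈ 2.47 in²

From M_n = 0.85 f'_c a b (d − a/2):
a = d − √(d² − 2M_n/(0.85 f'_c b)) = 21.5 − √(21.5² − 2 × 3010/(0.85 × 4 × 18.8)) = 2.315 in.
A_s = 0.85 f'_c a b / f_y = 0.85 × 4 × 2.315 × 18.8 / 60 = 2.466 in².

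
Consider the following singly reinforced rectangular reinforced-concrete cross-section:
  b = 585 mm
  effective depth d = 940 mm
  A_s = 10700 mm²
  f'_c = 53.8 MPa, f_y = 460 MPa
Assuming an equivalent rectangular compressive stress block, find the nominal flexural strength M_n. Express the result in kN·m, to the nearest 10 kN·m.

T = A_s f_y = 10700 × 460 = 4922000 N = 4922 kN.
From C = T: a = T/(0.85 f'_c b) = 4922000/(0.85 × 53.8 × 585) = 183.99 mm.
M_n = T(d − a/2) = 4922 kN × (940 − 91.995) mm = 4173.88 kN·m.

M_n ≈ 4170 kN·m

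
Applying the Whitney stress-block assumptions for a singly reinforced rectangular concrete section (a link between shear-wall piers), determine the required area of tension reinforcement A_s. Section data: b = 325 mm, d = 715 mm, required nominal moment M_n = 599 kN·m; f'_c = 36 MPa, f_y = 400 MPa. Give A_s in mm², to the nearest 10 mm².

With M_n = 0.85 f'_c a b (d − a/2), solve the quadratic for a:
a = d − √(d² − 2M_n/(0.85 f'_c b)) = 715 − √(715² − 2 × 599×10⁶/(0.85 × 36 × 325)) = 89.89 mm.
A_s = 0.85 f'_c a b / f_y = 0.85 × 36 × 89.89 × 325 / 400 = 2234.9 mm².

A_s ≈ 2230 mm²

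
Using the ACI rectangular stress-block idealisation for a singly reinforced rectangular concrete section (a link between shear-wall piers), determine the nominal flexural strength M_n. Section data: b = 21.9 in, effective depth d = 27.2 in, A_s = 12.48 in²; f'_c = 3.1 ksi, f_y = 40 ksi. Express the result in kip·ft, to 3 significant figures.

M_n ≈ 952 kip·ft

T = A_s f_y = 12.48 × 40 = 499.2 kips.
a = T/(0.85 f'_c b) = 499.2/(0.85 × 3.1 × 21.9) = 8.651 in.
M_n = T(d − a/2) = 499.2 × (27.2 − 4.3255) = 11419.0 kip·in = 11419.0/12 = 951.58 kip·ft.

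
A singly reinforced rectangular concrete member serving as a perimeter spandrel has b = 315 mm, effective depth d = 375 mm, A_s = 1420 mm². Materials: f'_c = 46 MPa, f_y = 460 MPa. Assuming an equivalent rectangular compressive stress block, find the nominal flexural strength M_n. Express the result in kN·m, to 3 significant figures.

T = A_s f_y = 1420 × 460 = 653200 N = 653.2 kN.
From C = T: a = T/(0.85 f'_c b) = 653200/(0.85 × 46 × 315) = 53.03 mm.
M_n = T(d − a/2) = 653.2 kN × (375 − 26.515) mm = 227.63 kN·m.

M_n ≈ 228 kN·m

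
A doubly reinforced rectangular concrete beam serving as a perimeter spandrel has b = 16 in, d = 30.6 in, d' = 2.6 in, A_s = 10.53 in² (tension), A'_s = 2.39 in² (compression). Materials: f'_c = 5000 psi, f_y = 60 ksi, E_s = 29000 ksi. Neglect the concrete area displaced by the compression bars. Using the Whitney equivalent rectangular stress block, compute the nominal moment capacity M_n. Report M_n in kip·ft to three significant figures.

Assume both steels yield.
a = (A_s − A'_s) f_y/(0.85 f'_c b) = (10.53 − 2.39) × 60/(0.85 × 5 × 16) = 7.182 in.
c = a/β₁ = 7.182/0.8 = 8.978 in; ε'_s = 0.003(c − d')/c = 0.0021 ≥ ε_y = 0.0021, so the compression steel yields.
M_n = (A_s − A'_s) f_y (d − a/2) + A'_s f_y (d − d') = 488.4 × (30.6 − 3.591) + 143.4 × (30.6 − 2.6) = 13191.2 + 4015.2 = 17206.4 kip·in = 17206.4/12 = 1433.87 kip·ft.

M_n ≈ 1430 kip·ft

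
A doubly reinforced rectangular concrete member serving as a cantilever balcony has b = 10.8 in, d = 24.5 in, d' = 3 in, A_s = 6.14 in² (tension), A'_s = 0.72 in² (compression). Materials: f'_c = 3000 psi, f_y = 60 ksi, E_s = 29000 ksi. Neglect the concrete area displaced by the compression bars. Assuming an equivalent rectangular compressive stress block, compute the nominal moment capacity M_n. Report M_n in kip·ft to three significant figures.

Assume both steels yield.
a = (A_s − A'_s) f_y/(0.85 f'_c b) = (6.14 − 0.72) × 60/(0.85 × 3 × 10.8) = 11.808 in.
c = a/β₁ = 11.808/0.85 = 13.892 in; ε'_s = 0.003(c − d')/c = 0.0024 ≥ ε_y = 0.0021, so the compression steel yields.
M_n = (A_s − A'_s) f_y (d − a/2) + A'_s f_y (d − d') = 325.2 × (24.5 − 5.904) + 43.2 × (24.5 − 3) = 6047.4 + 928.8 = 6976.2 kip·in = 6976.2/12 = 581.35 kip·ft.

M_n ≈ 581 kip·ft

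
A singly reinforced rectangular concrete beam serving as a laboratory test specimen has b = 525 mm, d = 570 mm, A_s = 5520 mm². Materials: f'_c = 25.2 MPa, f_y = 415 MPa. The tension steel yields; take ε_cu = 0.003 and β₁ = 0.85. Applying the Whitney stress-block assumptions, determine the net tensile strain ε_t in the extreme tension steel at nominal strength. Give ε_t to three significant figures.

a = A_s f_y/(0.85 f'_c b) = 203.71 mm.
β₁ = 0.85, so c = a/β₁ = 203.71/0.85 = 239.66 mm.
From the linear strain diagram with ε_cu = 0.003: ε_t = 0.003 (d − c)/c = 0.003 × (570 − 239.66)/239.66 = 0.00414.
ε_t is between 0.004 and 0.005 — transition zone.

ε_t ≈ 0.00414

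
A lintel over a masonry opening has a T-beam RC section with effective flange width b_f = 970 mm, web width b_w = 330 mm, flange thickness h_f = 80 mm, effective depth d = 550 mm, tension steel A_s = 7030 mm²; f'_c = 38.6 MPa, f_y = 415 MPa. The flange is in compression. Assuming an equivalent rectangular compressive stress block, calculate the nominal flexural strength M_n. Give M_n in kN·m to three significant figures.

M_n ≈ 1470 kN·m

Tension: T = A_s f_y = 7030 × 415 = 2917450 N.
Try a within the flange: a = T/(0.85 f'_c b_f) = 2917450/(0.85 × 38.6 × 970) = 91.67 mm.
a = 91.67 > h_f = 80 mm: the block extends into the web. Split into flange-overhang and web parts.
C_f = 0.85 f'_c (b_f − b_w) h_f = 0.85 × 38.6 × (970 − 330) × 80 = 1679872 N.
Remaining web compression depth: a_w = (T − C_f)/(0.85 f'_c b_w) = (2917450 − 1679872)/(0.85 × 38.6 × 330) = 114.30 mm.
M_n = C_f(d − h_f/2) + (T − C_f)(d − a_w/2) = 1679872 × (550 − 40) + 1237578 × (550 − 57.15) = 856.73 + 609.94 = 1466.67 × 10⁶ N·mm.
M_n = 1466.67 kN·m.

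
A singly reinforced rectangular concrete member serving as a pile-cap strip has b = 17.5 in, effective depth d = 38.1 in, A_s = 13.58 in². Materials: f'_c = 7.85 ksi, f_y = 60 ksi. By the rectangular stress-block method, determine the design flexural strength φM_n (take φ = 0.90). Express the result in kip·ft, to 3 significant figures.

T = A_s f_y = 13.58 × 60 = 814.8 kips.
a = T/(0.85 f'_c b) = 814.8/(0.85 × 7.85 × 17.5) = 6.978 in.
M_n = T(d − a/2) = 814.8 × (38.1 − 3.489) = 28201.0 kip·in = 28201.0/12 = 2350.08 kip·ft.
φM_n = 0.90 × 2350.08 = 2115.07 kip·ft.

φM_n ≈ 2120 kip·ft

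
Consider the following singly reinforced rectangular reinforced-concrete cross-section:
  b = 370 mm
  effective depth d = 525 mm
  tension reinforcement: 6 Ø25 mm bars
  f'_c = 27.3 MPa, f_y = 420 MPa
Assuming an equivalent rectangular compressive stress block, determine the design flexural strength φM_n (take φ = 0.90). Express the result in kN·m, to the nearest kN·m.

A_s = 6 × 491 = 2946 mm².
T = A_s f_y = 2946 × 420 = 1237320 N = 1237.32 kN.
From C = T: a = T/(0.85 f'_c b) = 1237320/(0.85 × 27.3 × 370) = 144.11 mm.
M_n = T(d − a/2) = 1237.32 kN × (525 − 72.055) mm = 560.44 kN·m.
φM_n = 0.90 × 560.44 = 504.40 kN·m.

φM_n ≈ 504 kN·m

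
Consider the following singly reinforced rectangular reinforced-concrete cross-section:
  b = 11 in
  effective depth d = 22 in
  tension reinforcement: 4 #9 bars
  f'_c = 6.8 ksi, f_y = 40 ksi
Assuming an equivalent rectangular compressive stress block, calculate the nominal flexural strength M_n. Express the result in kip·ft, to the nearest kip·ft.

M_n ≈ 277 kip·ft

A_s = 4 × 1 = 4 in².
T = A_s f_y = 4 × 40 = 160 kips.
a = T/(0.85 f'_c b) = 160/(0.85 × 6.8 × 11) = 2.517 in.
M_n = T(d − a/2) = 160 × (22 − 1.2585) = 3318.6 kip·in = 3318.6/12 = 276.55 kip·ft.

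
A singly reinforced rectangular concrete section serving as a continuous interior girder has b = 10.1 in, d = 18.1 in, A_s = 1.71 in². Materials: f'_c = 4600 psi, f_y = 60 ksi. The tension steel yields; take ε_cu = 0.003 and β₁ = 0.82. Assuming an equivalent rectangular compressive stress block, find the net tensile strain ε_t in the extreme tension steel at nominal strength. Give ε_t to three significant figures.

ε_t ≈ 0.0141

a = A_s f_y/(0.85 f'_c b) = 2.598 in.
β₁ = 0.82, so c = a/β₁ = 2.598/0.82 = 3.168 in.
From the linear strain diagram with ε_cu = 0.003: ε_t = 0.003 (d − c)/c = 0.003 × (18.1 − 3.168)/3.168 = 0.0141.
Since ε_t ≥ 0.005, the section is tension-controlled.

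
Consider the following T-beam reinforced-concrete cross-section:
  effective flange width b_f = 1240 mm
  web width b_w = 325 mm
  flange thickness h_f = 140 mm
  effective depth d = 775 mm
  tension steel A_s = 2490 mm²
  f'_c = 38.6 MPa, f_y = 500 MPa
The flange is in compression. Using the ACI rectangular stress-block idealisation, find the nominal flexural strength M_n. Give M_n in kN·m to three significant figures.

Tension: T = A_s f_y = 2490 × 500 = 1245000 N.
Try a within the flange: a = T/(0.85 f'_c b_f) = 1245000/(0.85 × 38.6 × 1240) = 30.60 mm.
Since a = 30.60 ≤ h_f = 140 mm, the stress block lies entirely in the flange; analyse as a rectangular beam of width b_f.
M_n = T(d − a/2) = 1245000 × (775 − 15.3) = 945.83 × 10⁶ N·mm.
M_n = 945.83 kN·m.

M_n ≈ 946 kN·m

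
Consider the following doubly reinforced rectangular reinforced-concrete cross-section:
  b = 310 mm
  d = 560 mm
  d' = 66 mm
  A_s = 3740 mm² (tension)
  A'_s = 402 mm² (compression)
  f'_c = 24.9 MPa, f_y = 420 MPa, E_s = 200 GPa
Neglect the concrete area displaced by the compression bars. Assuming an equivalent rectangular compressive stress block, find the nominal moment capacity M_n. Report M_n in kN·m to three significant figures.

M_n ≈ 719 kN·m

Assume both tension and compression steel yield.
Net tension couple steel: A_s − A'_s = 3338 mm².
a = (A_s − A'_s) f_y / (0.85 f'_c b) = 1401960/(0.85 × 24.9 × 310) = 213.68 mm.
c = a/β₁ = 213.68/0.85 = 251.39 mm; ε'_s = 0.003(c − d')/c = 0.0022 ≥ f_y/E_s = 0.0021, so compression steel does yield.
M_n = (A_s − A'_s) f_y (d − a/2) + A'_s f_y (d − d') = [1401960 × (560 − 106.84) + 168840 × (560 − 66)] × 10⁻⁶ = 635.31 + 83.41 = 718.72 kN·m.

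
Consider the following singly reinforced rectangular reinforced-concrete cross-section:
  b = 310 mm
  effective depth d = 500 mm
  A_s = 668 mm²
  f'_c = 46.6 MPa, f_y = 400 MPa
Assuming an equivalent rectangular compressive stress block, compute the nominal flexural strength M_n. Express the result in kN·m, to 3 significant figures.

T = A_s f_y = 668 × 400 = 267200 N = 267.2 kN.
From C = T: a = T/(0.85 f'_c b) = 267200/(0.85 × 46.6 × 310) = 21.76 mm.
M_n = T(d − a/2) = 267.2 kN × (500 − 10.88) mm = 130.69 kN·m.

M_n ≈ 131 kN·m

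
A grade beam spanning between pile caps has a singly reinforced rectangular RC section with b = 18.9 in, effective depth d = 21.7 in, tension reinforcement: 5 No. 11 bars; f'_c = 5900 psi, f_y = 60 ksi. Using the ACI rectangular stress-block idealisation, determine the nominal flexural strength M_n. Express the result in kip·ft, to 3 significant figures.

M_n ≈ 750 kip·ft

A_s = 5 × 1.56 = 7.8 in².
T = A_s f_y = 7.8 × 60 = 468 kips.
a = T/(0.85 f'_c b) = 468/(0.85 × 5.9 × 18.9) = 4.938 in.
M_n = T(d − a/2) = 468 × (21.7 − 2.469) = 9000.1 kip·in = 9000.1/12 = 750.01 kip·ft.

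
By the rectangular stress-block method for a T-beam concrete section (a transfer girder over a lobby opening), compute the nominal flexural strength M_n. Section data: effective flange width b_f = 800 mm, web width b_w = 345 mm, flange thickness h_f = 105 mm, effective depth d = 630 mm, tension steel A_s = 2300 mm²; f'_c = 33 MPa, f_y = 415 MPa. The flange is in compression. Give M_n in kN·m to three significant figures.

M_n ≈ 581 kN·m

Tension: T = A_s f_y = 2300 × 415 = 954500 N.
Try a within the flange: a = T/(0.85 f'_c b_f) = 954500/(0.85 × 33 × 800) = 42.54 mm.
Since a = 42.54 ≤ h_f = 105 mm, the stress block lies entirely in the flange; analyse as a rectangular beam of width b_f.
M_n = T(d − a/2) = 954500 × (630 − 21.27) = 581.03 × 10⁶ N·mm.
M_n = 581.03 kN·m.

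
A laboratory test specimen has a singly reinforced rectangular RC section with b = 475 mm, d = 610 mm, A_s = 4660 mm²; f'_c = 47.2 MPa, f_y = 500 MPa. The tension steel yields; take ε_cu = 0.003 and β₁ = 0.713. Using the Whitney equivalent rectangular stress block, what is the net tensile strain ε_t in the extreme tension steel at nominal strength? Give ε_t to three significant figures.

ε_t ≈ 0.00767

a = A_s f_y/(0.85 f'_c b) = 122.26 mm.
β₁ = 0.713, so c = a/β₁ = 122.26/0.713 = 171.47 mm.
From the linear strain diagram with ε_cu = 0.003: ε_t = 0.003 (d − c)/c = 0.003 × (610 − 171.47)/171.47 = 0.00767.
Since ε_t ≥ 0.005, the section is tension-controlled.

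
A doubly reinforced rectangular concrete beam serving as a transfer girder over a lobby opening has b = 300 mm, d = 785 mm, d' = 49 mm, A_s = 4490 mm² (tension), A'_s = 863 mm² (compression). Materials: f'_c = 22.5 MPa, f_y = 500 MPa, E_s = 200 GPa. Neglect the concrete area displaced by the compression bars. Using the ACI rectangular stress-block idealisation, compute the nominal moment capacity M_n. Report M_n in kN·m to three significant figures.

M_n ≈ 1450 kN·m

Assume both tension and compression steel yield.
Net tension couple steel: A_s − A'_s = 3627 mm².
a = (A_s − A'_s) f_y / (0.85 f'_c b) = 1813500/(0.85 × 22.5 × 300) = 316.08 mm.
c = a/β₁ = 316.08/0.85 = 371.86 mm; ε'_s = 0.003(c − d')/c = 0.0026 ≥ f_y/E_s = 0.0025, so compression steel does yield.
M_n = (A_s − A'_s) f_y (d − a/2) + A'_s f_y (d − d') = [1813500 × (785 − 158.04) + 431500 × (785 − 49)] × 10⁻⁶ = 1136.99 + 317.58 = 1454.57 kN·m.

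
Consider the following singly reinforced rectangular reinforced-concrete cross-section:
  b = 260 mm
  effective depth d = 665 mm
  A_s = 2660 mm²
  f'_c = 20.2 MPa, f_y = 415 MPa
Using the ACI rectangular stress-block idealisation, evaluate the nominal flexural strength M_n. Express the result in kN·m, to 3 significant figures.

M_n ≈ 598 kN·m

T = A_s f_y = 2660 × 415 = 1103900 N = 1103.9 kN.
From C = T: a = T/(0.85 f'_c b) = 1103900/(0.85 × 20.2 × 260) = 247.28 mm.
M_n = T(d − a/2) = 1103.9 kN × (665 − 123.64) mm = 597.61 kN·m.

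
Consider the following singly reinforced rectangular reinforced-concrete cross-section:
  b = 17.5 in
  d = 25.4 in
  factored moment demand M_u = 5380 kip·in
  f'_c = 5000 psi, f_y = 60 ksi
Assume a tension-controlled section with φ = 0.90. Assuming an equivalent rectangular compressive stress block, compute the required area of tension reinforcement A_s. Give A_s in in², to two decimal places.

A_s ≈ 4.20 in²

M_n = M_u/φ = 5380/0.90 = 5977.78 kip·in.
From M_n = 0.85 f'_c a b (d − a/2):
a = d − √(d² − 2M_n/(0.85 f'_c b)) = 25.4 − √(25.4² − 2 × 5977.78/(0.85 × 5 × 17.5)) = 3.391 in.
A_s = 0.85 f'_c a b / f_y = 0.85 × 5 × 3.391 × 17.5 / 60 = 4.203 in².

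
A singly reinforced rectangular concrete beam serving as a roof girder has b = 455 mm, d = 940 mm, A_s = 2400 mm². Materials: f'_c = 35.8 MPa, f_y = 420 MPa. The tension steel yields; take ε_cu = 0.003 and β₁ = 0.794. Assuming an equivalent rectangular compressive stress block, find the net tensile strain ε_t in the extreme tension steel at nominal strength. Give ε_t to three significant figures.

a = A_s f_y/(0.85 f'_c b) = 72.80 mm.
β₁ = 0.794, so c = a/β₁ = 72.80/0.794 = 91.69 mm.
From the linear strain diagram with ε_cu = 0.003: ε_t = 0.003 (d − c)/c = 0.003 × (940 − 91.69)/91.69 = 0.0278.
Since ε_t ≥ 0.005, the section is tension-controlled.

ε_t ≈ 0.0278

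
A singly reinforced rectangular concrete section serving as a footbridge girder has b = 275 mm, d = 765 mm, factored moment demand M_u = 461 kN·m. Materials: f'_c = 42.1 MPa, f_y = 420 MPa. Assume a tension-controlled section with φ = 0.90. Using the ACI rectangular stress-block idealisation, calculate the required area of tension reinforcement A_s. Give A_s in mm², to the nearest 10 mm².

A_s ≈ 1670 mm²

M_n = M_u/φ = 461/0.90 = 512.222 kN·m.
With M_n = 0.85 f'_c a b (d − a/2), solve the quadratic for a:
a = d − √(d² − 2M_n/(0.85 f'_c b)) = 765 − √(765² − 2 × 512.222×10⁶/(0.85 × 42.1 × 275)) = 71.37 mm.
A_s = 0.85 f'_c a b / f_y = 0.85 × 42.1 × 71.37 × 275 / 420 = 1672.2 mm².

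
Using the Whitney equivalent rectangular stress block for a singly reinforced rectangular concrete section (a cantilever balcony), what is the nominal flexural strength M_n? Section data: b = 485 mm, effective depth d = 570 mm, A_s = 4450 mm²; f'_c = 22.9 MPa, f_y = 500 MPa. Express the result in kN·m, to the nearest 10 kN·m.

T = A_s f_y = 4450 × 500 = 2225000 N = 2225 kN.
From C = T: a = T/(0.85 f'_c b) = 2225000/(0.85 × 22.9 × 485) = 235.69 mm.
M_n = T(d − a/2) = 2225 kN × (570 − 117.845) mm = 1006.04 kN·m.

M_n ≈ 1010 kN·m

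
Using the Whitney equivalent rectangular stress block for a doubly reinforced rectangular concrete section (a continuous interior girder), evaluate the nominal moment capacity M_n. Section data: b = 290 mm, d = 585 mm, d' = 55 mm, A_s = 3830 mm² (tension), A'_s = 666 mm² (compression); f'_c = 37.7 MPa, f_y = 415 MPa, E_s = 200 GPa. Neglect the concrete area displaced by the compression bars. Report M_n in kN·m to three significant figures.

Assume both tension and compression steel yield.
Net tension couple steel: A_s − A'_s = 3164 mm².
a = (A_s − A'_s) f_y / (0.85 f'_c b) = 1313060/(0.85 × 37.7 × 290) = 141.29 mm.
c = a/β₁ = 141.29/0.781 = 180.91 mm; ε'_s = 0.003(c − d')/c = 0.0021 ≥ f_y/E_s = 0.0021, so compression steel does yield.
M_n = (A_s − A'_s) f_y (d − a/2) + A'_s f_y (d − d') = [1313060 × (585 − 70.645) + 276390 × (585 − 55)] × 10⁻⁶ = 675.38 + 146.49 = 821.87 kN·m.

M_n ≈ 822 kN·m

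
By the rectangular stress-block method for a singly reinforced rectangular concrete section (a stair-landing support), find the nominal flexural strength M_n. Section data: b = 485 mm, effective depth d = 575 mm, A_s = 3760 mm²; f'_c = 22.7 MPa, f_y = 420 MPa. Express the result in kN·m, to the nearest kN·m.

M_n ≈ 775 kN·m

T = A_s f_y = 3760 × 420 = 1579200 N = 1579.2 kN.
From C = T: a = T/(0.85 f'_c b) = 1579200/(0.85 × 22.7 × 485) = 168.75 mm.
M_n = T(d − a/2) = 1579.2 kN × (575 − 84.375) mm = 774.80 kN·m.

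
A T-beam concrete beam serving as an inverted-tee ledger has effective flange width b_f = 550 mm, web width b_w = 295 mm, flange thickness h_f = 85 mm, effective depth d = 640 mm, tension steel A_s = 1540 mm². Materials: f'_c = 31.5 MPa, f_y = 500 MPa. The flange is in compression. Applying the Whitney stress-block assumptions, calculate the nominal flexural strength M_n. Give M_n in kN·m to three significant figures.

M_n ≈ 473 kN·m

Tension: T = A_s f_y = 1540 × 500 = 770000 N.
Try a within the flange: a = T/(0.85 f'_c b_f) = 770000/(0.85 × 31.5 × 550) = 52.29 mm.
Since a = 52.29 ≤ h_f = 85 mm, the stress block lies entirely in the flange; analyse as a rectangular beam of width b_f.
M_n = T(d − a/2) = 770000 × (640 − 26.145) = 472.67 × 10⁶ N·mm.
M_n = 472.67 kN·m.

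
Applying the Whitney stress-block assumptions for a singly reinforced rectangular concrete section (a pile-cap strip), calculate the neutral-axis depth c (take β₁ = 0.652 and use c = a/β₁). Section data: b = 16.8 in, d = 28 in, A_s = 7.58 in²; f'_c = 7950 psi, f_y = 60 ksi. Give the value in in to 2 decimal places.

T = A_s f_y = 7.58 × 60 = 454.8 kips.
a = T/(0.85 f'_c b) = 454.8/(0.85 × 7.95 × 16.8) = 4.0061 in.
With β₁ = 0.652, c = a/β₁ = 4.0061/0.652 = 6.14 in.

c ≈ 6.14 in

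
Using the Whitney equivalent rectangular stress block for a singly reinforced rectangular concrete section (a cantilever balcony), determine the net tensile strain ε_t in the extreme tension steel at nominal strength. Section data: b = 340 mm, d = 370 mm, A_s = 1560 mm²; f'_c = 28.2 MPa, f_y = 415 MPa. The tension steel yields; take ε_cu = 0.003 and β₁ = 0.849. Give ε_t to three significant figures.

a = A_s f_y/(0.85 f'_c b) = 79.44 mm.
β₁ = 0.849, so c = a/β₁ = 79.44/0.849 = 93.57 mm.
From the linear strain diagram with ε_cu = 0.003: ε_t = 0.003 (d − c)/c = 0.003 × (370 − 93.57)/93.57 = 0.00886.
Since ε_t ≥ 0.005, the section is tension-controlled.

ε_t ≈ 0.00886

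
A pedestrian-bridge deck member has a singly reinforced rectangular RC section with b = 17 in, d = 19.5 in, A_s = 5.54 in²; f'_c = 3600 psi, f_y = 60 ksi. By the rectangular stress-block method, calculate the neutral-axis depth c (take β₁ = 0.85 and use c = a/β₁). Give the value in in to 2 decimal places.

c ≈ 7.52 in

T = A_s f_y = 5.54 × 60 = 332.4 kips.
a = T/(0.85 f'_c b) = 332.4/(0.85 × 3.6 × 17) = 6.3899 in.
With β₁ = 0.85, c = a/β₁ = 6.3899/0.85 = 7.52 in.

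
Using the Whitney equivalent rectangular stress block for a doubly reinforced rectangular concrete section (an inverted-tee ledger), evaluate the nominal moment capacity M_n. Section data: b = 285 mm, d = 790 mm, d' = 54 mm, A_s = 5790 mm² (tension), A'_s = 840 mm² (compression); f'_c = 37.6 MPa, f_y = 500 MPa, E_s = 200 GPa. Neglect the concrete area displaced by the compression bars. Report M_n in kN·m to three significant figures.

Assume both tension and compression steel yield.
Net tension couple steel: A_s − A'_s = 4950 mm².
a = (A_s − A'_s) f_y / (0.85 f'_c b) = 2475000/(0.85 × 37.6 × 285) = 271.72 mm.
c = a/β₁ = 271.72/0.781 = 347.91 mm; ε'_s = 0.003(c − d')/c = 0.0025 ≥ f_y/E_s = 0.0025, so compression steel does yield.
M_n = (A_s − A'_s) f_y (d − a/2) + A'_s f_y (d − d') = [2475000 × (790 − 135.86) + 420000 × (790 − 54)] × 10⁻⁶ = 1619.00 + 309.12 = 1928.12 kN·m.

M_n ≈ 1930 kN·m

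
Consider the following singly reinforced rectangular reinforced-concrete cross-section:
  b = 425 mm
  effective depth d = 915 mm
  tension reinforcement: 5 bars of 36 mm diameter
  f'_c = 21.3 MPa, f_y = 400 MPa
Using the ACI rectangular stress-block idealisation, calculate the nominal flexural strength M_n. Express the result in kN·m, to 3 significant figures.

A_s = 5 × 1018 = 5090 mm².
T = A_s f_y = 5090 × 400 = 2036000 N = 2036 kN.
From C = T: a = T/(0.85 f'_c b) = 2036000/(0.85 × 21.3 × 425) = 264.60 mm.
M_n = T(d − a/2) = 2036 kN × (915 − 132.3) mm = 1593.58 kN·m.

M_n ≈ 1590 kN·m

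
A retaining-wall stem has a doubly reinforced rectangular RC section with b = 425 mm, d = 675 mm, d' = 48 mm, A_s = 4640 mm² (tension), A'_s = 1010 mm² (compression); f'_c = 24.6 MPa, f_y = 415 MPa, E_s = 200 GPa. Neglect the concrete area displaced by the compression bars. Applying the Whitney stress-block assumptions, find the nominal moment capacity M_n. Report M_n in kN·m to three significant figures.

Assume both tension and compression steel yield.
Net tension couple steel: A_s − A'_s = 3630 mm².
a = (A_s − A'_s) f_y / (0.85 f'_c b) = 1506450/(0.85 × 24.6 × 425) = 169.52 mm.
c = a/β₁ = 169.52/0.85 = 199.44 mm; ε'_s = 0.003(c − d')/c = 0.0023 ≥ f_y/E_s = 0.0021, so compression steel does yield.
M_n = (A_s − A'_s) f_y (d − a/2) + A'_s f_y (d − d') = [1506450 × (675 − 84.76) + 419150 × (675 − 48)] × 10⁻⁶ = 889.17 + 262.81 = 1151.98 kN·m.

M_n ≈ 1150 kN·m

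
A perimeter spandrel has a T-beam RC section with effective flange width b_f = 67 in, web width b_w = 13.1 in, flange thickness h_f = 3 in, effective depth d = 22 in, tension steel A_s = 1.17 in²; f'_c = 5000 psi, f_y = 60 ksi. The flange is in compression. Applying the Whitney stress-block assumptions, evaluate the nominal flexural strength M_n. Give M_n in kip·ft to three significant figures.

M_n ≈ 128 kip·ft

Tension: T = A_s f_y = 1.17 × 60 = 70.2 kips.
Try a within the flange: a = T/(0.85 f'_c b_f) = 70.2/(0.85 × 5 × 67) = 0.247 in.
Since a = 0.247 ≤ h_f = 3 in, the stress block lies entirely in the flange; analyse as a rectangular beam of width b_f.
M_n = T(d − a/2) = 70.2 × (22 − 0.1235) = 1535.7 kip·in.
M_n = 1535.7/12 = 127.98 kip·ft.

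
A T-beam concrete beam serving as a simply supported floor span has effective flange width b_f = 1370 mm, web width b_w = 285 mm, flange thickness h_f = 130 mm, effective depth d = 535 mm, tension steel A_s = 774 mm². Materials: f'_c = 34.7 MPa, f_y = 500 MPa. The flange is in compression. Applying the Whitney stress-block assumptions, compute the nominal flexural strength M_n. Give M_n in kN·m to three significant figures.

Tension: T = A_s f_y = 774 × 500 = 387000 N.
Try a within the flange: a = T/(0.85 f'_c b_f) = 387000/(0.85 × 34.7 × 1370) = 9.58 mm.
Since a = 9.58 ≤ h_f = 130 mm, the stress block lies entirely in the flange; analyse as a rectangular beam of width b_f.
M_n = T(d − a/2) = 387000 × (535 − 4.79) = 205.19 × 10⁶ N·mm.
M_n = 205.19 kN·m.

M_n ≈ 205 kN·m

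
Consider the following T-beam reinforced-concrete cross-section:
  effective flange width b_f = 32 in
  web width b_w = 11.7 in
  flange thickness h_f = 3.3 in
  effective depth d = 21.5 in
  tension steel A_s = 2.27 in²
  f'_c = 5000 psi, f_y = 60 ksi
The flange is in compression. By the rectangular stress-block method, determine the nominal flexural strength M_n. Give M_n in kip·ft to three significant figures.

Tension: T = A_s f_y = 2.27 × 60 = 136.2 kips.
Try a within the flange: a = T/(0.85 f'_c b_f) = 136.2/(0.85 × 5 × 32) = 1.001 in.
Since a = 1.001 ≤ h_f = 3.3 in, the stress block lies entirely in the flange; analyse as a rectangular beam of width b_f.
M_n = T(d − a/2) = 136.2 × (21.5 − 0.5005) = 2860.1 kip·in.
M_n = 2860.1/12 = 238.34 kip·ft.

M_n ≈ 238 kip·ft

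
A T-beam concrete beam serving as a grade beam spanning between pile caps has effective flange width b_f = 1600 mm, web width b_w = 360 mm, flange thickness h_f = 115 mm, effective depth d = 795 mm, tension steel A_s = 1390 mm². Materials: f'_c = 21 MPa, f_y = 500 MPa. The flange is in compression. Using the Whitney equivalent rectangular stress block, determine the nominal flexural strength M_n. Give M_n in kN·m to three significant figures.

Tension: T = A_s f_y = 1390 × 500 = 695000 N.
Try a within the flange: a = T/(0.85 f'_c b_f) = 695000/(0.85 × 21 × 1600) = 24.33 mm.
Since a = 24.33 ≤ h_f = 115 mm, the stress block lies entirely in the flange; analyse as a rectangular beam of width b_f.
M_n = T(d − a/2) = 695000 × (795 − 12.165) = 544.07 × 10⁶ N·mm.
M_n = 544.07 kN·m.

M_n ≈ 544 kN·m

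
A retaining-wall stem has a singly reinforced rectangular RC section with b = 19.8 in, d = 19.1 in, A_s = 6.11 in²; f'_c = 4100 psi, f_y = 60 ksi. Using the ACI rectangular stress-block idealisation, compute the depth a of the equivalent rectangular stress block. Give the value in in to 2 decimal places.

T = A_s f_y = 6.11 × 60 = 366.6 kips.
a = T/(0.85 f'_c b) = 366.6/(0.85 × 4.1 × 19.8) = 5.31 in.

a ≈ 5.31 in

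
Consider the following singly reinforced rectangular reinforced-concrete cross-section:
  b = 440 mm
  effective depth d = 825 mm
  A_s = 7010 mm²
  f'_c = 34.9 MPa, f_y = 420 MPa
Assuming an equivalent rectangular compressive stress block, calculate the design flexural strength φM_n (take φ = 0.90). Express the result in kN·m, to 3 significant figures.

T = A_s f_y = 7010 × 420 = 2944200 N = 2944.2 kN.
From C = T: a = T/(0.85 f'_c b) = 2944200/(0.85 × 34.9 × 440) = 225.56 mm.
M_n = T(d − a/2) = 2944.2 kN × (825 − 112.78) mm = 2096.92 kN·m.
φM_n = 0.90 × 2096.92 = 1887.23 kN·m.

φM_n ≈ 1890 kN·m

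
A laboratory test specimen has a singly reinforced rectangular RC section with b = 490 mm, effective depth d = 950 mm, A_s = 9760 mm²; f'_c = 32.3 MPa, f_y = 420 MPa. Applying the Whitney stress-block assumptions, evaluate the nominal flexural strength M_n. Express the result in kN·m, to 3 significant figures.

M_n ≈ 3270 kN·m

T = A_s f_y = 9760 × 420 = 4099200 N = 4099.2 kN.
From C = T: a = T/(0.85 f'_c b) = 4099200/(0.85 × 32.3 × 490) = 304.71 mm.
M_n = T(d − a/2) = 4099.2 kN × (950 − 152.355) mm = 3269.71 kN·m.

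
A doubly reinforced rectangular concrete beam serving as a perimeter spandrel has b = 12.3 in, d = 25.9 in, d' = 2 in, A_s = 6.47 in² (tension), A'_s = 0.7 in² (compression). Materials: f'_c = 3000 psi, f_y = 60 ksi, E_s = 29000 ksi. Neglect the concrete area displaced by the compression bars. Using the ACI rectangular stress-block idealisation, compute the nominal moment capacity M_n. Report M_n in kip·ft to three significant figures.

M_n ≈ 672 kip·ft

Assume both steels yield.
a = (A_s − A'_s) f_y/(0.85 f'_c b) = (6.47 − 0.7) × 60/(0.85 × 3 × 12.3) = 11.038 in.
c = a/β₁ = 11.038/0.85 = 12.986 in; ε'_s = 0.003(c − d')/c = 0.0025 ≥ ε_y = 0.0021, so the compression steel yields.
M_n = (A_s − A'_s) f_y (d − a/2) + A'_s f_y (d − d') = 346.2 × (25.9 − 5.519) + 42 × (25.9 − 2) = 7055.9 + 1003.8 = 8059.7 kip·in = 8059.7/12 = 671.64 kip·ft.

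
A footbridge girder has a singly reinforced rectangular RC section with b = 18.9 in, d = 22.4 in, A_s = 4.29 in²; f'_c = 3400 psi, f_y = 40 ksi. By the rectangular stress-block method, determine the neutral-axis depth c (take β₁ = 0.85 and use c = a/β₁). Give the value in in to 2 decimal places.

c ≈ 3.70 in

T = A_s f_y = 4.29 × 40 = 171.6 kips.
a = T/(0.85 f'_c b) = 171.6/(0.85 × 3.4 × 18.9) = 3.1416 in.
With β₁ = 0.85, c = a/β₁ = 3.1416/0.85 = 3.70 in.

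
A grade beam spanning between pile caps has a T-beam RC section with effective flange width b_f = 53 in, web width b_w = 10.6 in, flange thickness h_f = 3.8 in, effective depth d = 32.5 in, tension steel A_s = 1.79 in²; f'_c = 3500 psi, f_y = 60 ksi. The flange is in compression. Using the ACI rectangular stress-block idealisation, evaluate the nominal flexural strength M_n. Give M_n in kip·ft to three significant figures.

M_n ≈ 288 kip·ft

Tension: T = A_s f_y = 1.79 × 60 = 107.4 kips.
Try a within the flange: a = T/(0.85 f'_c b_f) = 107.4/(0.85 × 3.5 × 53) = 0.681 in.
Since a = 0.681 ≤ h_f = 3.8 in, the stress block lies entirely in the flange; analyse as a rectangular beam of width b_f.
M_n = T(d − a/2) = 107.4 × (32.5 − 0.3405) = 3453.9 kip·in.
M_n = 3453.9/12 = 287.83 kip·ft.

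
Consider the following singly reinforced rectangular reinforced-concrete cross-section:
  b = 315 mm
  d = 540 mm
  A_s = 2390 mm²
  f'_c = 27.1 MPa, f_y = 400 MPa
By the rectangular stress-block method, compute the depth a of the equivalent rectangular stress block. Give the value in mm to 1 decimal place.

a ≈ 131.8 mm

T = A_s f_y = 2390 × 400 = 956000 N = 956 kN.
Setting C = 0.85 f'_c a b equal to T: a = 956000/(0.85 × 27.1 × 315) = 131.8 mm.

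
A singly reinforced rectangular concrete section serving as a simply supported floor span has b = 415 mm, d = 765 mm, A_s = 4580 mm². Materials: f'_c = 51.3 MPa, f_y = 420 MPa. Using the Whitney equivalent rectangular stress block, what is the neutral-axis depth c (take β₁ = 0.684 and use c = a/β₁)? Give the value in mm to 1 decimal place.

T = A_s f_y = 4580 × 420 = 1923600 N = 1923.6 kN.
Setting C = 0.85 f'_c a b equal to T: a = 1923600/(0.85 × 51.3 × 415) = 106.299 mm.
With β₁ = 0.684, c = a/β₁ = 106.299/0.684 = 155.4 mm.

c ≈ 155.4 mm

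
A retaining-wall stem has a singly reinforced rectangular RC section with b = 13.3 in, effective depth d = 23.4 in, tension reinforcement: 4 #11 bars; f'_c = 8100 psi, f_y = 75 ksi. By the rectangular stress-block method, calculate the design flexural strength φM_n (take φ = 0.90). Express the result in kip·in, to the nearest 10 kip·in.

A_s = 4 × 1.56 = 6.24 in².
T = A_s f_y = 6.24 × 75 = 468 kips.
a = T/(0.85 f'_c b) = 468/(0.85 × 8.1 × 13.3) = 5.111 in.
M_n = T(d − a/2) = 468 × (23.4 − 2.5555) = 9755.2 kip·in.
φM_n = 0.90 × 9755.2 = 8779.7 kip·in.

φM_n ≈ 8780 kip·in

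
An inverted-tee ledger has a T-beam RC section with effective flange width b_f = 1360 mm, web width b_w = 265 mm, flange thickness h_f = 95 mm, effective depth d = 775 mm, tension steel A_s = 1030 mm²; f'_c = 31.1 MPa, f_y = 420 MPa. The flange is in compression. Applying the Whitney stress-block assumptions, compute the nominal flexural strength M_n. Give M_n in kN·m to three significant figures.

M_n ≈ 333 kN·m

Tension: T = A_s f_y = 1030 × 420 = 432600 N.
Try a within the flange: a = T/(0.85 f'_c b_f) = 432600/(0.85 × 31.1 × 1360) = 12.03 mm.
Since a = 12.03 ≤ h_f = 95 mm, the stress block lies entirely in the flange; analyse as a rectangular beam of width b_f.
M_n = T(d − a/2) = 432600 × (775 − 6.015) = 332.66 × 10⁶ N·mm.
M_n = 332.66 kN·m.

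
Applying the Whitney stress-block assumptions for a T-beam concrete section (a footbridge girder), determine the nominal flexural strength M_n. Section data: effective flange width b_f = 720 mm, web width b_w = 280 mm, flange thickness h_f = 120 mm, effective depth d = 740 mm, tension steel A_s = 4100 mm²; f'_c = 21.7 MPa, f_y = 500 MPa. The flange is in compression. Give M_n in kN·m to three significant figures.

Tension: T = A_s f_y = 4100 × 500 = 2050000 N.
Try a within the flange: a = T/(0.85 f'_c b_f) = 2050000/(0.85 × 21.7 × 720) = 154.36 mm.
a = 154.36 > h_f = 120 mm: the block extends into the web. Split into flange-overhang and web parts.
C_f = 0.85 f'_c (b_f − b_w) h_f = 0.85 × 21.7 × (720 − 280) × 120 = 973896 N.
Remaining web compression depth: a_w = (T − C_f)/(0.85 f'_c b_w) = (2050000 − 973896)/(0.85 × 21.7 × 280) = 208.36 mm.
M_n = C_f(d − h_f/2) + (T − C_f)(d − a_w/2) = 973896 × (740 − 60) + 1076104 × (740 − 104.18) = 662.25 + 684.21 = 1346.46 × 10⁶ N·mm.
M_n = 1346.46 kN·m.

M_n ≈ 1350 kN·m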